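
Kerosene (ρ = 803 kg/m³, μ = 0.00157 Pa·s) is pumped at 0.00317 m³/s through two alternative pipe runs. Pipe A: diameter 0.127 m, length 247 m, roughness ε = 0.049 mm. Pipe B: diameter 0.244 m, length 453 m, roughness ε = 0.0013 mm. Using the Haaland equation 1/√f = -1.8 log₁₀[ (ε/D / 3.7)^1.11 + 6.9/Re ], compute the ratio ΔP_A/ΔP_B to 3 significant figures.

ΔP_A/ΔP_B ≈ 12.2

Pipe A: V = Q/A = 0.00317/0.01267 = 0.2502 m/s; Re = 1.625e+04; ε/D = 0.000386; Haaland → f = 0.02775; ΔP_A = f(L/D)(ρV²/2) = 1357 Pa.
Pipe B: V = Q/A = 0.00317/0.04676 = 0.06779 m/s; Re = 8460; ε/D = 5.33e-06; Haaland → f = 0.03236; ΔP_B = f(L/D)(ρV²/2) = 110.9 Pa.
ΔP_A/ΔP_B = 1357/110.9 = 12.2.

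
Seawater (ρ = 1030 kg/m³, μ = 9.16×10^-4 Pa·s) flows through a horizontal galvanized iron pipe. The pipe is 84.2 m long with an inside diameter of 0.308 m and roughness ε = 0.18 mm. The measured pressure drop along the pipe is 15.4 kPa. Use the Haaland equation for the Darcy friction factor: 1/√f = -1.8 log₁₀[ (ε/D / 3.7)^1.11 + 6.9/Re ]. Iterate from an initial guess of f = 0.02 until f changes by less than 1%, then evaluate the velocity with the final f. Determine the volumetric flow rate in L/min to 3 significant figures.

Rearranging Darcy-Weisbach: V = √(2·ΔP·D/(f·L·ρ)). With ε/D = 0.00018/0.308 = 0.000584, iterate starting from f = 0.02:
  f = 0.02 → V = √(2·1.54e+04·0.308/(0.02·84.2·1030)) = 2.339 m/s; Re = ρVD/μ = 8.099e+05; f → 0.01782
  f = 0.01782 → V = 2.478 m/s; Re = 8.582e+05; f → 0.01779
Converged (Δf/f < 1%). With the final f = 0.01779: V = √(2·1.54e+04·0.308/(0.01779·84.2·1030)) = 2.48 m/s.
Q = V·A = 2.48·(π/4·0.308²) = 0.1848 m³/s = 11100 L/min.

Q ≈ 11100 L/min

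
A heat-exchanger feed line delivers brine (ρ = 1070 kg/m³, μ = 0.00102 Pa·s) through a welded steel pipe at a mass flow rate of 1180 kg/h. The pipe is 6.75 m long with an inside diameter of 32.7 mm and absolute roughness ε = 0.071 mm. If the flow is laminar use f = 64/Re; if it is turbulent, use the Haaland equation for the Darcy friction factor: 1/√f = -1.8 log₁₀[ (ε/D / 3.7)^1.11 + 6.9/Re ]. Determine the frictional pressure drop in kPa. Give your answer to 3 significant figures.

ΔP ≈ 0.475 kPa

ṁ = 1180 kg/h = 1180/3600 = 0.3278 kg/s.
A = πD²/4 = π(0.0327)²/4 = 0.0008398 m²; mean velocity V = ṁ/(ρA) = 0.3278/(1070 · 0.0008398) = 0.3648 m/s.
Reynolds number Re = ρVD/μ = 1070 · 0.3648 · 0.0327 / 0.00102 = 1.251e+04.
Re > 4000 → turbulent. Relative roughness ε/D = 7.1e-05/0.0327 = 0.00217. Haaland: 1/√f = -1.8 log₁₀[(0.00217/3.7)^1.11 + 6.9/1.251e+04] = -1.8 log₁₀[0.000259 + 0.000551] = 5.564, so f = 0.0323.
Darcy-Weisbach: ΔP = f(L/D)(ρV²/2) = 0.0323·(6.75/0.0327)·(1070·0.3648²/2) = 0.0323·206.4·71.18 = 474.6 Pa.
ΔP = 474.6 Pa = 0.475 kPa.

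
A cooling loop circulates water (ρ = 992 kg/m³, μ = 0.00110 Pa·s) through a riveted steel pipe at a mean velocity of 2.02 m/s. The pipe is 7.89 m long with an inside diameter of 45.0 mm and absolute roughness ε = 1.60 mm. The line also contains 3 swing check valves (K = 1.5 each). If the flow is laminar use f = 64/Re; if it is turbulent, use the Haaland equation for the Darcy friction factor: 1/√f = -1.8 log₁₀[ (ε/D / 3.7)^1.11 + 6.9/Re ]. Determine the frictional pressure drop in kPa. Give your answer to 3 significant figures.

Reynolds number Re = ρVD/μ = 992 · 2.02 · 0.045 / 0.0011 = 8.198e+04.
Re > 4000 → turbulent. Relative roughness ε/D = 0.0016/0.045 = 0.0356. Haaland: 1/√f = -1.8 log₁₀[(0.0356/3.7)^1.11 + 6.9/8.198e+04] = -1.8 log₁₀[0.00577 + 8.42e-05] = 4.019, so f = 0.0619.
Total minor-loss coefficient ΣK = 3·1.5 = 4.5.
ΔP = [f·L/D + ΣK]·(ρV²/2) = [0.0619·7.89/0.045 + 4.5]·(992·2.02²/2) = [10.85 + 4.5]·2024 = 3.107e+04 Pa.
ΔP = 3.107e+04 Pa = 31.1 kPa.

ΔP ≈ 31.1 kPa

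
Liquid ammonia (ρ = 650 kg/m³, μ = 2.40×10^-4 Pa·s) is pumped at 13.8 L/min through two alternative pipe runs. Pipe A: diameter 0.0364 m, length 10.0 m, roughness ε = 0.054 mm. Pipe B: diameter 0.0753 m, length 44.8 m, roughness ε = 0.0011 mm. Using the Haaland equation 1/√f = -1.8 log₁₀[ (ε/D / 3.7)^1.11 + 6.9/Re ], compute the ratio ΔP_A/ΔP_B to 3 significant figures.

Pipe A: V = Q/A = 0.00023/0.001041 = 0.221 m/s; Re = 2.179e+04; ε/D = 0.00148; Haaland → f = 0.02812; ΔP_A = f(L/D)(ρV²/2) = 122.6 Pa.
Pipe B: V = Q/A = 0.00023/0.004453 = 0.05165 m/s; Re = 1.053e+04; ε/D = 1.46e-05; Haaland → f = 0.03046; ΔP_B = f(L/D)(ρV²/2) = 15.71 Pa.
ΔP_A/ΔP_B = 122.6/15.71 = 7.81.

ΔP_A/ΔP_B ≈ 7.81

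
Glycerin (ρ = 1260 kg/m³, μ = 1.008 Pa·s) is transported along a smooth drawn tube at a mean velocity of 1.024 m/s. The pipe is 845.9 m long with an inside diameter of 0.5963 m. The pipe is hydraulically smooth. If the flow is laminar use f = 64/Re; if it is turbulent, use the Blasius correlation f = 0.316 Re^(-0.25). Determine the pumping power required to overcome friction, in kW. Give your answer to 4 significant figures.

Reynolds number Re = ρVD/μ = 1260 · 1.024 · 0.5963 / 1.01 = 763.3.
Re < 2300 → laminar flow, so f = 64/Re = 64/763.3 = 0.08385 (the turbulent correlation is not needed).
Darcy-Weisbach: ΔP = f(L/D)(ρV²/2) = 0.08385·(845.9/0.5963)·(1260·1.024²/2) = 0.08385·1419·660.6 = 7.858e+04 Pa.
Q = V·A = 1.024·0.2793 = 0.286 m³/s.
Pumping power P = QΔP = 0.286·7.858e+04 = 22471 W = 22.47 kW.

P ≈ 22.47 kW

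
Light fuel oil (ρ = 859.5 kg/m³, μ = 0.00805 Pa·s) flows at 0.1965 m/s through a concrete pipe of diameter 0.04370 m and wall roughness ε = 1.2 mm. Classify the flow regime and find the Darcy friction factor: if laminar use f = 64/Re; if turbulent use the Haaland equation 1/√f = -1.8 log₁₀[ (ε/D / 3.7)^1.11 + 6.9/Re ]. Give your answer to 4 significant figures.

Re = ρVD/μ = 859.5·0.1965·0.0437/0.00805 = 916.8.
Re < 2300 → laminar, so f = 64/Re = 0.0698 (roughness is irrelevant in laminar flow).

f ≈ 0.06980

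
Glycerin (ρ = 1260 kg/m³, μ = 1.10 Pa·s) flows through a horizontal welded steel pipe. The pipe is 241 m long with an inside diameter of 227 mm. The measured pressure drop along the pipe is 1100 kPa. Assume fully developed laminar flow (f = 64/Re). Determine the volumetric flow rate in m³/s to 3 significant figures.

Q ≈ 0.270 m³/s

For laminar flow, f = 64/Re with Re = ρVD/μ, so Darcy-Weisbach reduces to ΔP = 32μLV/D². Solving for V: V = ΔP·D²/(32μL) = 1.1e+06·(0.227)²/(32·1.1·241) = 6.682 m/s.
Check: Re = ρVD/μ = 1260·6.682·0.227/1.1 = 1737 < 2300, so the laminar assumption holds.
Q = V·A = 6.682·(π/4·0.227²) = 0.2704 m³/s = 0.270 m³/s.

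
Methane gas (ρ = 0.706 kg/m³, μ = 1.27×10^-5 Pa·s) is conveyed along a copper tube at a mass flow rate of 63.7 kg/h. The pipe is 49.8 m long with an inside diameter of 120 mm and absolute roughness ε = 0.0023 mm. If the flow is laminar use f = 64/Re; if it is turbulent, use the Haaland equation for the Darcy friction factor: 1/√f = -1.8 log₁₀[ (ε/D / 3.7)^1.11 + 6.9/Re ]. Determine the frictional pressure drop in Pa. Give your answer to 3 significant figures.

ṁ = 63.7 kg/h = 63.7/3600 = 0.01769 kg/s.
A = πD²/4 = π(0.12)²/4 = 0.01131 m²; mean velocity V = ṁ/(ρA) = 0.01769/(0.706 · 0.01131) = 2.216 m/s.
Reynolds number Re = ρVD/μ = 0.706 · 2.216 · 0.12 / 1.27e-05 = 1.478e+04.
Re > 4000 → turbulent. Relative roughness ε/D = 2.3e-06/0.12 = 1.92e-05. Haaland: 1/√f = -1.8 log₁₀[(1.92e-05/3.7)^1.11 + 6.9/1.478e+04] = -1.8 log₁₀[1.36e-06 + 0.000467] = 5.993, so f = 0.02784.
Darcy-Weisbach: ΔP = f(L/D)(ρV²/2) = 0.02784·(49.8/0.12)·(0.706·2.216²/2) = 0.02784·415·1.734 = 20.03 Pa.

ΔP ≈ 20.0 Pa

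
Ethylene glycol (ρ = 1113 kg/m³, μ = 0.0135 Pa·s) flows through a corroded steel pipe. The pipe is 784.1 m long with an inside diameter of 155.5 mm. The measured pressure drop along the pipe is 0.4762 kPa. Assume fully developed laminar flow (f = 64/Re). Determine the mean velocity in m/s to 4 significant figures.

For laminar flow, f = 64/Re with Re = ρVD/μ, so Darcy-Weisbach reduces to ΔP = 32μLV/D². Solving for V: V = ΔP·D²/(32μL) = 476.2·(0.1555)²/(32·0.0135·784.1) = 0.03399 m/s.
Check: Re = ρVD/μ = 1113·0.03399·0.1555/0.0135 = 435.8 < 2300, so the laminar assumption holds.

V ≈ 0.03399 m/s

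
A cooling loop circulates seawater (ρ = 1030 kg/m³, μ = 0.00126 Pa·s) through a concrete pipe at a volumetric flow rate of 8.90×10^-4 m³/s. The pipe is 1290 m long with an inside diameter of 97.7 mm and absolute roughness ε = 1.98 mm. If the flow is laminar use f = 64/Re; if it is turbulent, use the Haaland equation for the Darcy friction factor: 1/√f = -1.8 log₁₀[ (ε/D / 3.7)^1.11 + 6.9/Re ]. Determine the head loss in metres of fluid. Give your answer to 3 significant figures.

h_f ≈ 0.501 m

Cross-sectional area A = πD²/4 = π(0.0977)²/4 = 0.007497 m²; mean velocity V = Q/A = 0.00089/0.007497 = 0.1187 m/s.
Reynolds number Re = ρVD/μ = 1030 · 0.1187 · 0.0977 / 0.00126 = 9481.
Re > 4000 → turbulent. Relative roughness ε/D = 0.00198/0.0977 = 0.0203. Haaland: 1/√f = -1.8 log₁₀[(0.0203/3.7)^1.11 + 6.9/9481] = -1.8 log₁₀[0.00309 + 0.000728] = 4.353, so f = 0.05278.
Darcy-Weisbach: ΔP = f(L/D)(ρV²/2) = 0.05278·(1290/0.0977)·(1030·0.1187²/2) = 0.05278·1.32e+04·7.258 = 5058 Pa.
Head loss h_f = ΔP/(ρg) = 5058/(1030·9.81) = 0.501 m.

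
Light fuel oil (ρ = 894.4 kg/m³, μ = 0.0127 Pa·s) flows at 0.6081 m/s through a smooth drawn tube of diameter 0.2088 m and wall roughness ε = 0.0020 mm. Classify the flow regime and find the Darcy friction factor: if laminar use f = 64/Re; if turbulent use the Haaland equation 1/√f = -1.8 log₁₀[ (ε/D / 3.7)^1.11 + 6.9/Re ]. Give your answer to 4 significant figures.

f ≈ 0.03186

Re = ρVD/μ = 894.4·0.6081·0.2088/0.0127 = 8942.
Re > 4000 → turbulent. ε/D = 2e-06/0.2088 = 9.58e-06; Haaland: 1/√f = -1.8 log₁₀[6.29e-07 + 0.000772] = 5.602, so f = 0.03186.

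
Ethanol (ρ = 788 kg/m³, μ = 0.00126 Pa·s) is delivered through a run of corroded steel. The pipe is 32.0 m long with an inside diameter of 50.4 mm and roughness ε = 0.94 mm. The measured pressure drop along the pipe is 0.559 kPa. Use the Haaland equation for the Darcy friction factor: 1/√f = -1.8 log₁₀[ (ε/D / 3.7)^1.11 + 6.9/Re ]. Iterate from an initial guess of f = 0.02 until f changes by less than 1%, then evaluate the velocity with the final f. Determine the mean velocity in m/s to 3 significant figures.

Rearranging Darcy-Weisbach: V = √(2·ΔP·D/(f·L·ρ)). With ε/D = 0.00094/0.0504 = 0.0187, iterate starting from f = 0.02:
  f = 0.02 → V = √(2·559·0.0504/(0.02·32·788)) = 0.3343 m/s; Re = ρVD/μ = 1.054e+04; f → 0.05102
  f = 0.05102 → V = 0.2093 m/s; Re = 6596; f → 0.053
  f = 0.053 → V = 0.2053 m/s; Re = 6472; f → 0.0531
Converged (Δf/f < 1%). With the final f = 0.0531: V = √(2·559·0.0504/(0.0531·32·788)) = 0.2051 m/s.

V ≈ 0.205 m/s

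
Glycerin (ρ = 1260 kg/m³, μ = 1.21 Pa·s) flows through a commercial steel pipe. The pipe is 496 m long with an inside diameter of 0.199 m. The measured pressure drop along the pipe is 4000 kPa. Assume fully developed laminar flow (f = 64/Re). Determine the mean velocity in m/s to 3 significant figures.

V ≈ 8.25 m/s

For laminar flow, f = 64/Re with Re = ρVD/μ, so Darcy-Weisbach reduces to ΔP = 32μLV/D². Solving for V: V = ΔP·D²/(32μL) = 4e+06·(0.199)²/(32·1.21·496) = 8.248 m/s.
Check: Re = ρVD/μ = 1260·8.248·0.199/1.21 = 1709 < 2300, so the laminar assumption holds.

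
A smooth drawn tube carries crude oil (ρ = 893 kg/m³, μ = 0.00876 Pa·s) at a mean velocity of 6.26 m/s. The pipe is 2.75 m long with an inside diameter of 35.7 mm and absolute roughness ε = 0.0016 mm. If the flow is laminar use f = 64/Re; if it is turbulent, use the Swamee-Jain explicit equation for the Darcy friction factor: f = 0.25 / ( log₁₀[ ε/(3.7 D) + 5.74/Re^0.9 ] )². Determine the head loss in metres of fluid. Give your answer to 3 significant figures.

h_f ≈ 3.86 m

Reynolds number Re = ρVD/μ = 893 · 6.26 · 0.0357 / 0.00876 = 2.278e+04.
Re > 4000 → turbulent. Relative roughness ε/D = 1.6e-06/0.0357 = 4.48e-05. Swamee-Jain: f = 0.25/(log₁₀[4.48e-05/3.7 + 5.74/2.278e+04^0.9])² = 0.25/(log₁₀[1.21e-05 + 0.000687])² = 0.25/(-3.155)² = 0.02511.
Darcy-Weisbach: ΔP = f(L/D)(ρV²/2) = 0.02511·(2.75/0.0357)·(893·6.26²/2) = 0.02511·77.03·1.75e+04 = 3.384e+04 Pa.
Head loss h_f = ΔP/(ρg) = 3.384e+04/(893·9.81) = 3.86 m.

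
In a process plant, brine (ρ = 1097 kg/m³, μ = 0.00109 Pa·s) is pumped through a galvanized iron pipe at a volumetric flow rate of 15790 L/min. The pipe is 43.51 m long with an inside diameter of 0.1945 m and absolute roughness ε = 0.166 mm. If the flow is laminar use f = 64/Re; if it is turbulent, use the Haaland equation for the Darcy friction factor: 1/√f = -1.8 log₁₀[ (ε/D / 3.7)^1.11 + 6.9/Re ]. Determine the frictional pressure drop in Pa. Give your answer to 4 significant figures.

Q = 15790 L/min = 15790/60000 = 0.2632 m³/s.
Cross-sectional area A = πD²/4 = π(0.1945)²/4 = 0.02971 m²; mean velocity V = Q/A = 0.2632/0.02971 = 8.857 m/s.
Reynolds number Re = ρVD/μ = 1097 · 8.857 · 0.1945 / 0.00109 = 1.734e+06.
Re > 4000 → turbulent. Relative roughness ε/D = 0.000166/0.1945 = 0.000853. Haaland: 1/√f = -1.8 log₁₀[(0.000853/3.7)^1.11 + 6.9/1.734e+06] = -1.8 log₁₀[9.18e-05 + 3.98e-06] = 7.234, so f = 0.01911.
Darcy-Weisbach: ΔP = f(L/D)(ρV²/2) = 0.01911·(43.51/0.1945)·(1097·8.857²/2) = 0.01911·223.7·4.303e+04 = 1.84e+05 Pa.

ΔP ≈ 184000 Pa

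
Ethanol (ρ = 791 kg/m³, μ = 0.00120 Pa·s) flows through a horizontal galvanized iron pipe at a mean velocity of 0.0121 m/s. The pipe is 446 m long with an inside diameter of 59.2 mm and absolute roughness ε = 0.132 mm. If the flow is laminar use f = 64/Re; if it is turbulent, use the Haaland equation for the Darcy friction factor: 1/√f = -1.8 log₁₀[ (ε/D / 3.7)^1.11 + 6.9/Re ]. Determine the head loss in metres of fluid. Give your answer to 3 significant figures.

Reynolds number Re = ρVD/μ = 791 · 0.0121 · 0.0592 / 0.0012 = 472.2.
Re < 2300 → laminar flow, so f = 64/Re = 64/472.2 = 0.1355 (the turbulent correlation is not needed).
Darcy-Weisbach: ΔP = f(L/D)(ρV²/2) = 0.1355·(446/0.0592)·(791·0.0121²/2) = 0.1355·7534·0.05791 = 59.13 Pa.
Head loss h_f = ΔP/(ρg) = 59.13/(791·9.81) = 0.00762 m.

h_f ≈ 0.00762 m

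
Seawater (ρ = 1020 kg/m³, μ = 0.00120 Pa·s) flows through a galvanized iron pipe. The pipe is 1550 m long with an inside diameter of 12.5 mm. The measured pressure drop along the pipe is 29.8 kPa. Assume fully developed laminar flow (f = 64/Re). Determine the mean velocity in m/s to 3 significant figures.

V ≈ 0.0782 m/s

For laminar flow, f = 64/Re with Re = ρVD/μ, so Darcy-Weisbach reduces to ΔP = 32μLV/D². Solving for V: V = ΔP·D²/(32μL) = 2.98e+04·(0.0125)²/(32·0.0012·1550) = 0.07823 m/s.
Check: Re = ρVD/μ = 1020·0.07823·0.0125/0.0012 = 831.2 < 2300, so the laminar assumption holds.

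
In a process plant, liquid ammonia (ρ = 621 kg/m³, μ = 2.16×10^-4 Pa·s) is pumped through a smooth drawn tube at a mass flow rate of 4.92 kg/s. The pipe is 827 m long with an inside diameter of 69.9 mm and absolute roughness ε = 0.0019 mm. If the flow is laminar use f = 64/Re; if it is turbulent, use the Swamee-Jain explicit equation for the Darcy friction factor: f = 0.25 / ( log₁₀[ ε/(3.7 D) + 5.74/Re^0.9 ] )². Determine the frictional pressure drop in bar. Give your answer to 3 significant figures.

ΔP ≈ 2.18 bar

A = πD²/4 = π(0.0699)²/4 = 0.003837 m²; mean velocity V = ṁ/(ρA) = 4.92/(621 · 0.003837) = 2.065 m/s.
Reynolds number Re = ρVD/μ = 621 · 2.065 · 0.0699 / 0.000216 = 4.149e+05.
Re > 4000 → turbulent. Relative roughness ε/D = 1.9e-06/0.0699 = 2.72e-05. Swamee-Jain: f = 0.25/(log₁₀[2.72e-05/3.7 + 5.74/4.149e+05^0.9])² = 0.25/(log₁₀[7.35e-06 + 5.04e-05])² = 0.25/(-4.238)² = 0.01392.
Darcy-Weisbach: ΔP = f(L/D)(ρV²/2) = 0.01392·(827/0.0699)·(621·2.065²/2) = 0.01392·1.183e+04·1323 = 2.179e+05 Pa.
ΔP = 2.179e+05 Pa = 2.18 bar.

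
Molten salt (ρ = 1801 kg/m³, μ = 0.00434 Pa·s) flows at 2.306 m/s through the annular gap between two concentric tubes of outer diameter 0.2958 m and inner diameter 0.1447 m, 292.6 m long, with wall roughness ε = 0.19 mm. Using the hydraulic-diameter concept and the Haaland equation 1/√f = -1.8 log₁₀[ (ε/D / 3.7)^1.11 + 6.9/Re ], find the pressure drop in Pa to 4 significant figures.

Hydraulic diameter D_h = 4A/P = D_o - D_i = 0.2958 - 0.1447 = 0.1511 m.
Re = ρVD_h/μ = 1801·2.306·0.1511/0.00434 = 1.446e+05.
ε/D_h = 0.00019/0.1511 = 0.00126; Haaland gives 1/√f = -1.8 log₁₀[0.000141+4.77e-05] = 6.703, so f = 0.02226.
ΔP = f(L/D_h)(ρV²/2) = 0.02226·292.6/0.1511·4789 = 2.064e+05 Pa.

ΔP ≈ 206400 Pa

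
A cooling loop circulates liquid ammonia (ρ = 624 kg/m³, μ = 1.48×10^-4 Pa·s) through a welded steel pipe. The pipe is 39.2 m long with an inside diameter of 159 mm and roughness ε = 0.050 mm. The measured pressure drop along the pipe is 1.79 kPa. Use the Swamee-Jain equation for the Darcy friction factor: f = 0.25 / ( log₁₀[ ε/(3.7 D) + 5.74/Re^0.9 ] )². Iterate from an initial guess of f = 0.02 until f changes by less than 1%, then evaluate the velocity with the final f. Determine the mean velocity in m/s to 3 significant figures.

Rearranging Darcy-Weisbach: V = √(2·ΔP·D/(f·L·ρ)). With ε/D = 5e-05/0.159 = 0.000314, iterate starting from f = 0.02:
  f = 0.02 → V = √(2·1790·0.159/(0.02·39.2·624)) = 1.079 m/s; Re = ρVD/μ = 7.231e+05; f → 0.01613
  f = 0.01613 → V = 1.201 m/s; Re = 8.053e+05; f → 0.01604
Converged (Δf/f < 1%). With the final f = 0.01604: V = √(2·1790·0.159/(0.01604·39.2·624)) = 1.204 m/s.

V ≈ 1.20 m/s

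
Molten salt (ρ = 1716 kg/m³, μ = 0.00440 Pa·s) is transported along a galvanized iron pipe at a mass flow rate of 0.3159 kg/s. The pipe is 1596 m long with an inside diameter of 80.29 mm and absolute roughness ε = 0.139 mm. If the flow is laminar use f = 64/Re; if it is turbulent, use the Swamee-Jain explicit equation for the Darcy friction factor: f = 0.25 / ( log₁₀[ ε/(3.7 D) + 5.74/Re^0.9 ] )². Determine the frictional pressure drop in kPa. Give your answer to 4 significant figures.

ΔP ≈ 1.267 kPa

A = πD²/4 = π(0.08029)²/4 = 0.005063 m²; mean velocity V = ṁ/(ρA) = 0.3159/(1716 · 0.005063) = 0.03636 m/s.
Reynolds number Re = ρVD/μ = 1716 · 0.03636 · 0.08029 / 0.0044 = 1139.
Re < 2300 → laminar flow, so f = 64/Re = 64/1139 = 0.05621 (the turbulent correlation is not needed).
Darcy-Weisbach: ΔP = f(L/D)(ρV²/2) = 0.05621·(1596/0.08029)·(1716·0.03636²/2) = 0.05621·1.988e+04·1.134 = 1267 Pa.
ΔP = 1267 Pa = 1.267 kPa.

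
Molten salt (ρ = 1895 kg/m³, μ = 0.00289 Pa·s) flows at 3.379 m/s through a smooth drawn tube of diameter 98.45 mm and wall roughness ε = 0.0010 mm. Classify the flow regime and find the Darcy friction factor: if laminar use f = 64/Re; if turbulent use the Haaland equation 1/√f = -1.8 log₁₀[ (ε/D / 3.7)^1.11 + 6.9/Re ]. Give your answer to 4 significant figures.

f ≈ 0.01530

Re = ρVD/μ = 1895·3.379·0.09845/0.00289 = 2.181e+05.
Re > 4000 → turbulent. ε/D = 1e-06/0.09845 = 1.02e-05; Haaland: 1/√f = -1.8 log₁₀[6.71e-07 + 3.16e-05] = 8.083, so f = 0.0153.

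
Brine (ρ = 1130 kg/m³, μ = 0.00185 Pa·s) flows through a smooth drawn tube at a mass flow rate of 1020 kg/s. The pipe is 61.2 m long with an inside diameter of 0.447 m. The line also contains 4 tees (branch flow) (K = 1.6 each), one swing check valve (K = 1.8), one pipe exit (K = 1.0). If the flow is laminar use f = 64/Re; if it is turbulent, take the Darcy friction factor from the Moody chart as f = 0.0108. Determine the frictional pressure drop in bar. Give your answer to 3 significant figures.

A = πD²/4 = π(0.447)²/4 = 0.1569 m²; mean velocity V = ṁ/(ρA) = 1020/(1130 · 0.1569) = 5.752 m/s.
Reynolds number Re = ρVD/μ = 1130 · 5.752 · 0.447 / 0.00185 = 1.57e+06.
Re > 4000 → turbulent; use the Moody-chart value f = 0.0108.
Total minor-loss coefficient ΣK = 4·1.6 + 1·1.8 + 1·1 = 9.2.
ΔP = [f·L/D + ΣK]·(ρV²/2) = [0.0108·61.2/0.447 + 9.2]·(1130·5.752²/2) = [1.479 + 9.2]·1.869e+04 = 1.996e+05 Pa.
ΔP = 1.996e+05 Pa = 2.00 bar.

ΔP ≈ 2.00 bar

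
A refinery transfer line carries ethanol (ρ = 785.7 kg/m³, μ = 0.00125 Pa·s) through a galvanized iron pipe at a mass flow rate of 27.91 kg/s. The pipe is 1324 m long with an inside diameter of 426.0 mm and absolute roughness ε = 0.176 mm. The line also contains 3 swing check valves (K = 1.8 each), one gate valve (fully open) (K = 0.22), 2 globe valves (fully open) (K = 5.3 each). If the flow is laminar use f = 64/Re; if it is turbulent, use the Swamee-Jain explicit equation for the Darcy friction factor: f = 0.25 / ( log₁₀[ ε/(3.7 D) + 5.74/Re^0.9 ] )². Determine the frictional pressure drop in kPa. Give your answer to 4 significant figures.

A = πD²/4 = π(0.426)²/4 = 0.1425 m²; mean velocity V = ṁ/(ρA) = 27.91/(785.7 · 0.1425) = 0.2492 m/s.
Reynolds number Re = ρVD/μ = 785.7 · 0.2492 · 0.426 / 0.00125 = 6.673e+04.
Re > 4000 → turbulent. Relative roughness ε/D = 0.000176/0.426 = 0.000413. Swamee-Jain: f = 0.25/(log₁₀[0.000413/3.7 + 5.74/6.673e+04^0.9])² = 0.25/(log₁₀[0.000112 + 0.000261])² = 0.25/(-3.428)² = 0.02127.
Total minor-loss coefficient ΣK = 3·1.8 + 1·0.22 + 2·5.3 = 16.2.
ΔP = [f·L/D + ΣK]·(ρV²/2) = [0.02127·1324/0.426 + 16.2]·(785.7·0.2492²/2) = [66.1 + 16.2]·24.4 = 2009 Pa.
ΔP = 2009 Pa = 2.009 kPa.

ΔP ≈ 2.009 kPa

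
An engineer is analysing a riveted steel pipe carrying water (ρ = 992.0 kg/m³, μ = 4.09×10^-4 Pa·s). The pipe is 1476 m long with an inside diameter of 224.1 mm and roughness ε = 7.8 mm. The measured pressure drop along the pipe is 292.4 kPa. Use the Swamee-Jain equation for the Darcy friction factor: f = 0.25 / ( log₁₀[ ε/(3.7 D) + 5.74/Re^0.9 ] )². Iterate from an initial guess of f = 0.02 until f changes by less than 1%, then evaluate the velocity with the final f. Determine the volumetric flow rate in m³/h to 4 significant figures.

Q ≈ 172.1 m³/h

Rearranging Darcy-Weisbach: V = √(2·ΔP·D/(f·L·ρ)). With ε/D = 0.0078/0.2241 = 0.0348, iterate starting from f = 0.02:
  f = 0.02 → V = √(2·2.924e+05·0.2241/(0.02·1476·992)) = 2.115 m/s; Re = ρVD/μ = 1.15e+06; f → 0.06093
  f = 0.06093 → V = 1.212 m/s; Re = 6.588e+05; f → 0.06097
Converged (Δf/f < 1%). With the final f = 0.06097: V = √(2·2.924e+05·0.2241/(0.06097·1476·992)) = 1.212 m/s.
Q = V·A = 1.212·(π/4·0.2241²) = 0.04779 m³/s = 172.1 m³/h.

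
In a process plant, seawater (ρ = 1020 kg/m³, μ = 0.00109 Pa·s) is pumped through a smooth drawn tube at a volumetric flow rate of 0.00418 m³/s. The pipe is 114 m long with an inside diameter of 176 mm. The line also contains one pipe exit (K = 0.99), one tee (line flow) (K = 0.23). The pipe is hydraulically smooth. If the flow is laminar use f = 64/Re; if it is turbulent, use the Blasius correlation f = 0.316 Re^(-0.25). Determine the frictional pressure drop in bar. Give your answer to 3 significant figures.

Cross-sectional area A = πD²/4 = π(0.176)²/4 = 0.02433 m²; mean velocity V = Q/A = 0.00418/0.02433 = 0.1718 m/s.
Reynolds number Re = ρVD/μ = 1020 · 0.1718 · 0.176 / 0.00109 = 2.83e+04.
Re > 4000 → turbulent. Smooth-pipe (Blasius): f = 0.316 Re^(-0.25) = 0.316/(2.83e+04)^0.25 = 0.02436.
Total minor-loss coefficient ΣK = 1·0.99 + 1·0.23 = 1.22.
ΔP = [f·L/D + ΣK]·(ρV²/2) = [0.02436·114/0.176 + 1.22]·(1020·0.1718²/2) = [15.78 + 1.22]·15.06 = 256 Pa.
ΔP = 256 Pa = 0.00256 bar.

ΔP ≈ 0.00256 bar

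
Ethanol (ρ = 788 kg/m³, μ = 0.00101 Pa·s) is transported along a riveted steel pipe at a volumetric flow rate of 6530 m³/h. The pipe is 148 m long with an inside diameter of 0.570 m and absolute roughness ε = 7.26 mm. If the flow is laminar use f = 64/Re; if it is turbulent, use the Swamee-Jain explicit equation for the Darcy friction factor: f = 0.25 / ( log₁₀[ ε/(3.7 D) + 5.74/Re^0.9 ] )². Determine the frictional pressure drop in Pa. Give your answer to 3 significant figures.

Q = 6530 m³/h = 6530/3600 = 1.814 m³/s.
Cross-sectional area A = πD²/4 = π(0.57)²/4 = 0.2552 m²; mean velocity V = Q/A = 1.814/0.2552 = 7.108 m/s.
Reynolds number Re = ρVD/μ = 788 · 7.108 · 0.57 / 0.00101 = 3.161e+06.
Re > 4000 → turbulent. Relative roughness ε/D = 0.00726/0.57 = 0.0127. Swamee-Jain: f = 0.25/(log₁₀[0.0127/3.7 + 5.74/3.161e+06^0.9])² = 0.25/(log₁₀[0.00344 + 8.11e-06])² = 0.25/(-2.462)² = 0.04124.
Darcy-Weisbach: ΔP = f(L/D)(ρV²/2) = 0.04124·(148/0.57)·(788·7.108²/2) = 0.04124·259.6·1.991e+04 = 2.132e+05 Pa.

ΔP ≈ 213000 Pa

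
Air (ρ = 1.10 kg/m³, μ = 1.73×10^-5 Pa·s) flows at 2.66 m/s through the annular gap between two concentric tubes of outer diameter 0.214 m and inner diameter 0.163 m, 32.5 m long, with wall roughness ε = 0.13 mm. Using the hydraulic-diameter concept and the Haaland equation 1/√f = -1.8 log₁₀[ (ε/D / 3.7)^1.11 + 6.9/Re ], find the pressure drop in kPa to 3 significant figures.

Hydraulic diameter D_h = 4A/P = D_o - D_i = 0.214 - 0.163 = 0.051 m.
Re = ρVD_h/μ = 1.1·2.66·0.051/1.73e-05 = 8626.
ε/D_h = 0.00013/0.051 = 0.00255; Haaland gives 1/√f = -1.8 log₁₀[0.000309+0.0008] = 5.319, so f = 0.03535.
ΔP = f(L/D_h)(ρV²/2) = 0.03535·32.5/0.051·3.892 = 87.66 Pa.
ΔP = 0.0877 kPa.

ΔP ≈ 0.0877 kPa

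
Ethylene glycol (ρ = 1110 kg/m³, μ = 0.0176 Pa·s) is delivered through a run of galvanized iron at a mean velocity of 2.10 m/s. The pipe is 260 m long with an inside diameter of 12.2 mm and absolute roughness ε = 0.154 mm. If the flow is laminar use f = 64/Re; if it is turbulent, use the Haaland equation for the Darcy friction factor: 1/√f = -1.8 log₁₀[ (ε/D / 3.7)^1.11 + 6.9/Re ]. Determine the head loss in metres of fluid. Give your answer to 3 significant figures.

Reynolds number Re = ρVD/μ = 1110 · 2.1 · 0.0122 / 0.0176 = 1616.
Re < 2300 → laminar flow, so f = 64/Re = 64/1616 = 0.03961 (the turbulent correlation is not needed).
Darcy-Weisbach: ΔP = f(L/D)(ρV²/2) = 0.03961·(260/0.0122)·(1110·2.1²/2) = 0.03961·2.131e+04·2448 = 2.066e+06 Pa.
Head loss h_f = ΔP/(ρg) = 2.066e+06/(1110·9.81) = 190 m.

h_f ≈ 190 m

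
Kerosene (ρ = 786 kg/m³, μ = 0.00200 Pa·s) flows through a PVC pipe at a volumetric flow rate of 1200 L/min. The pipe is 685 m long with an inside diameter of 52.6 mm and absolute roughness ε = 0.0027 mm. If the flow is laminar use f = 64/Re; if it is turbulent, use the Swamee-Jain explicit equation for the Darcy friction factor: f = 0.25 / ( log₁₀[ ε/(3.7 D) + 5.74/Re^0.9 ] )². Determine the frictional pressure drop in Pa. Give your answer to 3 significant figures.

Q = 1200 L/min = 1200/60000 = 0.02 m³/s.
Cross-sectional area A = πD²/4 = π(0.0526)²/4 = 0.002173 m²; mean velocity V = Q/A = 0.02/0.002173 = 9.204 m/s.
Reynolds number Re = ρVD/μ = 786 · 9.204 · 0.0526 / 0.002 = 1.903e+05.
Re > 4000 → turbulent. Relative roughness ε/D = 2.7e-06/0.0526 = 5.13e-05. Swamee-Jain: f = 0.25/(log₁₀[5.13e-05/3.7 + 5.74/1.903e+05^0.9])² = 0.25/(log₁₀[1.39e-05 + 0.000102])² = 0.25/(-3.937)² = 0.01613.
Darcy-Weisbach: ΔP = f(L/D)(ρV²/2) = 0.01613·(685/0.0526)·(786·9.204²/2) = 0.01613·1.302e+04·3.329e+04 = 6.993e+06 Pa.

ΔP ≈ 6.99×10^6 Pa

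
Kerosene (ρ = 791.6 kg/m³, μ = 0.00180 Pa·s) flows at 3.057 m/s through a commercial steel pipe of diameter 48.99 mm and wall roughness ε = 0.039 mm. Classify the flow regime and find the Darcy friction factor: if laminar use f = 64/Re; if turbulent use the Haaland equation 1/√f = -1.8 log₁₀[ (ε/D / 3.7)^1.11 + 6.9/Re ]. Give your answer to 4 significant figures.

f ≈ 0.02228

Re = ρVD/μ = 791.6·3.057·0.04899/0.0018 = 6.586e+04.
Re > 4000 → turbulent. ε/D = 3.9e-05/0.04899 = 0.000796; Haaland: 1/√f = -1.8 log₁₀[8.5e-05 + 0.000105] = 6.699, so f = 0.02228.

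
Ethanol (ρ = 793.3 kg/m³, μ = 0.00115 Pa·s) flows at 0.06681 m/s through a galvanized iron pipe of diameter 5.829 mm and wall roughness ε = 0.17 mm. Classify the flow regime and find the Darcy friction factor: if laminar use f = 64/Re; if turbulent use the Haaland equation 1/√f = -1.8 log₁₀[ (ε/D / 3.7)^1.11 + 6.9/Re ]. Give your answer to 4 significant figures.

f ≈ 0.2382

Re = ρVD/μ = 793.3·0.06681·0.005829/0.00115 = 268.6.
Re < 2300 → laminar, so f = 64/Re = 0.2382 (roughness is irrelevant in laminar flow).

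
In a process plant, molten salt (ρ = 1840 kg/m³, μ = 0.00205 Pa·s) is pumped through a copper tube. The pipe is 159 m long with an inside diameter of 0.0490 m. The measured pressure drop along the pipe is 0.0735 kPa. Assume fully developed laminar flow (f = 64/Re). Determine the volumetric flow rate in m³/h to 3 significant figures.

For laminar flow, f = 64/Re with Re = ρVD/μ, so Darcy-Weisbach reduces to ΔP = 32μLV/D². Solving for V: V = ΔP·D²/(32μL) = 73.5·(0.049)²/(32·0.00205·159) = 0.01692 m/s.
Check: Re = ρVD/μ = 1840·0.01692·0.049/0.00205 = 744.1 < 2300, so the laminar assumption holds.
Q = V·A = 0.01692·(π/4·0.049²) = 3.191e-05 m³/s = 0.115 m³/h.

Q ≈ 0.115 m³/h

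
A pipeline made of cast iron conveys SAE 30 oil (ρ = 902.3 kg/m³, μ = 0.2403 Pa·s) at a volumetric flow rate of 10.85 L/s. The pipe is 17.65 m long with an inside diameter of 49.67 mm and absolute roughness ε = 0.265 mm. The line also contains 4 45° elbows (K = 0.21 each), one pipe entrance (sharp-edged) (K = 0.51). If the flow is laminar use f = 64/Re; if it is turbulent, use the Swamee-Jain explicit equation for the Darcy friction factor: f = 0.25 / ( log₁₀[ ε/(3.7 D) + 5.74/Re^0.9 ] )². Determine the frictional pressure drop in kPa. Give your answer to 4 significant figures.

ΔP ≈ 327.1 kPa

Q = 10.85 L/s = 10.85/1000 = 0.01085 m³/s.
Cross-sectional area A = πD²/4 = π(0.04967)²/4 = 0.001938 m²; mean velocity V = Q/A = 0.01085/0.001938 = 5.6 m/s.
Reynolds number Re = ρVD/μ = 902.3 · 5.6 · 0.04967 / 0.24 = 1044.
Re < 2300 → laminar flow, so f = 64/Re = 64/1044 = 0.06128 (the turbulent correlation is not needed).
Total minor-loss coefficient ΣK = 4·0.21 + 1·0.51 = 1.35.
ΔP = [f·L/D + ΣK]·(ρV²/2) = [0.06128·17.65/0.04967 + 1.35]·(902.3·5.6²/2) = [21.78 + 1.35]·1.415e+04 = 3.271e+05 Pa.
ΔP = 3.271e+05 Pa = 327.1 kPa.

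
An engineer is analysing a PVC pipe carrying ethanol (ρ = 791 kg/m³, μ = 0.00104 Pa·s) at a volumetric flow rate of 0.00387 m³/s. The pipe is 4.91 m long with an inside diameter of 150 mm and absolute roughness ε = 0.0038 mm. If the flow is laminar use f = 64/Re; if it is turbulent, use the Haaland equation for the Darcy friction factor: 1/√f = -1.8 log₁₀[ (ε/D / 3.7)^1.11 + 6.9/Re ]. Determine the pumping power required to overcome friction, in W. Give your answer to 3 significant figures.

P ≈ 0.0587 W

Cross-sectional area A = πD²/4 = π(0.15)²/4 = 0.01767 m²; mean velocity V = Q/A = 0.00387/0.01767 = 0.219 m/s.
Reynolds number Re = ρVD/μ = 791 · 0.219 · 0.15 / 0.00104 = 2.498e+04.
Re > 4000 → turbulent. Relative roughness ε/D = 3.8e-06/0.15 = 2.53e-05. Haaland: 1/√f = -1.8 log₁₀[(2.53e-05/3.7)^1.11 + 6.9/2.498e+04] = -1.8 log₁₀[1.85e-06 + 0.000276] = 6.401, so f = 0.02441.
Darcy-Weisbach: ΔP = f(L/D)(ρV²/2) = 0.02441·(4.91/0.15)·(791·0.219²/2) = 0.02441·32.73·18.97 = 15.16 Pa.
Pumping power P = QΔP = 0.00387·15.16 = 0.05865 W = 0.0587 W.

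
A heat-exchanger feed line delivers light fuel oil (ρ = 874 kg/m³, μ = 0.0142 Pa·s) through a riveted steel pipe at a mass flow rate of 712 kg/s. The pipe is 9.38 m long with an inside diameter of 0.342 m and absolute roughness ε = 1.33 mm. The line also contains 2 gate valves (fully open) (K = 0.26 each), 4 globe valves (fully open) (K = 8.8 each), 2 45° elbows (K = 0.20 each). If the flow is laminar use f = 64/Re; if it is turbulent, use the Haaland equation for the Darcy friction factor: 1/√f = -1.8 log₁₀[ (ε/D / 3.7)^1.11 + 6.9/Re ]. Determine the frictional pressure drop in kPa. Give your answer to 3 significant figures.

ΔP ≈ 1270 kPa

A = πD²/4 = π(0.342)²/4 = 0.09186 m²; mean velocity V = ṁ/(ρA) = 712/(874 · 0.09186) = 8.868 m/s.
Reynolds number Re = ρVD/μ = 874 · 8.868 · 0.342 / 0.0142 = 1.867e+05.
Re > 4000 → turbulent. Relative roughness ε/D = 0.00133/0.342 = 0.00389. Haaland: 1/√f = -1.8 log₁₀[(0.00389/3.7)^1.11 + 6.9/1.867e+05] = -1.8 log₁₀[0.000494 + 3.7e-05] = 5.894, so f = 0.02878.
Total minor-loss coefficient ΣK = 2·0.26 + 4·8.8 + 2·0.2 = 36.1.
ΔP = [f·L/D + ΣK]·(ρV²/2) = [0.02878·9.38/0.342 + 36.1]·(874·8.868²/2) = [0.7894 + 36.1]·3.437e+04 = 1.268e+06 Pa.
ΔP = 1.268e+06 Pa = 1270 kPa.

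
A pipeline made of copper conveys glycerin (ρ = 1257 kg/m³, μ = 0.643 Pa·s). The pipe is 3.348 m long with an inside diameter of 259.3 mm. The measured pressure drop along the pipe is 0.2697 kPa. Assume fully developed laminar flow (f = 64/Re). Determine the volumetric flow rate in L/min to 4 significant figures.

Q ≈ 834.0 L/min

For laminar flow, f = 64/Re with Re = ρVD/μ, so Darcy-Weisbach reduces to ΔP = 32μLV/D². Solving for V: V = ΔP·D²/(32μL) = 269.7·(0.2593)²/(32·0.643·3.348) = 0.2632 m/s.
Check: Re = ρVD/μ = 1257·0.2632·0.2593/0.643 = 133.4 < 2300, so the laminar assumption holds.
Q = V·A = 0.2632·(π/4·0.2593²) = 0.0139 m³/s = 834.0 L/min.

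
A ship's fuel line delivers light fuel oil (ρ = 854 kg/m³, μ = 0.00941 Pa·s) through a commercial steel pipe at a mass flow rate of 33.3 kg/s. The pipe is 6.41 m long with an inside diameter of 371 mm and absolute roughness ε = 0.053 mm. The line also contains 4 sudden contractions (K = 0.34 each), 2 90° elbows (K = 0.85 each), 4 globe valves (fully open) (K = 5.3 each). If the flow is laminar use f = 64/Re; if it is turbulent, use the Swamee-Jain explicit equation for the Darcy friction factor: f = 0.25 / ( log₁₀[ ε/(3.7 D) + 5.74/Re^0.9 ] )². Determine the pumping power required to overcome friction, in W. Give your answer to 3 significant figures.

P ≈ 53.7 W

A = πD²/4 = π(0.371)²/4 = 0.1081 m²; mean velocity V = ṁ/(ρA) = 33.3/(854 · 0.1081) = 0.3607 m/s.
Reynolds number Re = ρVD/μ = 854 · 0.3607 · 0.371 / 0.00941 = 1.214e+04.
Re > 4000 → turbulent. Relative roughness ε/D = 5.3e-05/0.371 = 0.000143. Swamee-Jain: f = 0.25/(log₁₀[0.000143/3.7 + 5.74/1.214e+04^0.9])² = 0.25/(log₁₀[3.86e-05 + 0.00121])² = 0.25/(-2.903)² = 0.02966.
Total minor-loss coefficient ΣK = 4·0.34 + 2·0.85 + 4·5.3 = 24.3.
ΔP = [f·L/D + ΣK]·(ρV²/2) = [0.02966·6.41/0.371 + 24.3]·(854·0.3607²/2) = [0.5124 + 24.3]·55.56 = 1376 Pa.
Q = ṁ/ρ = 33.3/854 = 0.03899 m³/s.
Pumping power P = QΔP = 0.03899·1376 = 53.66 W = 53.7 W.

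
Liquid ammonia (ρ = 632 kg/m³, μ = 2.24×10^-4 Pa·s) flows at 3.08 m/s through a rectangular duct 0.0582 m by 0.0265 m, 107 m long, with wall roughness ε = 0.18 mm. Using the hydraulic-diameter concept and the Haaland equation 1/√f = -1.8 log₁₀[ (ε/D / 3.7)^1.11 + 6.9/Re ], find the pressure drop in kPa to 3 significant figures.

Hydraulic diameter D_h = 4A/P = 4·(0.0582·0.0265)/(2·(0.0582+0.0265)) = 0.006169/0.1694 = 0.03642 m.
Re = ρVD_h/μ = 632·3.08·0.03642/0.000224 = 3.165e+05.
ε/D_h = 0.00018/0.03642 = 0.00494; Haaland gives 1/√f = -1.8 log₁₀[0.000645+2.18e-05] = 5.717, so f = 0.0306.
ΔP = f(L/D_h)(ρV²/2) = 0.0306·107/0.03642·2998 = 2.695e+05 Pa.
ΔP = 269 kPa.

ΔP ≈ 269 kPa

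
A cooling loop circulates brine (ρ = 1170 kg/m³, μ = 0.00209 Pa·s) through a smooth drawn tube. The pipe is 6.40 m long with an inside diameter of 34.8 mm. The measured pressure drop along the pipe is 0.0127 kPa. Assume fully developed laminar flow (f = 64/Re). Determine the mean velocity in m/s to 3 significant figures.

For laminar flow, f = 64/Re with Re = ρVD/μ, so Darcy-Weisbach reduces to ΔP = 32μLV/D². Solving for V: V = ΔP·D²/(32μL) = 12.7·(0.0348)²/(32·0.00209·6.4) = 0.03593 m/s.
Check: Re = ρVD/μ = 1170·0.03593·0.0348/0.00209 = 700 < 2300, so the laminar assumption holds.

V ≈ 0.0359 m/s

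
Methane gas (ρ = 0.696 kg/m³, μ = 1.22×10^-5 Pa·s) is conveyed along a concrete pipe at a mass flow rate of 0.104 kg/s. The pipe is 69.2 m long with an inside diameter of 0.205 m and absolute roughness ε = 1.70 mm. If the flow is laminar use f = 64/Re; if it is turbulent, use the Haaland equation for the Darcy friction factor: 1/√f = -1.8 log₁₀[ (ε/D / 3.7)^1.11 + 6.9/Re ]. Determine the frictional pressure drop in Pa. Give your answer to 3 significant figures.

A = πD²/4 = π(0.205)²/4 = 0.03301 m²; mean velocity V = ṁ/(ρA) = 0.104/(0.696 · 0.03301) = 4.527 m/s.
Reynolds number Re = ρVD/μ = 0.696 · 4.527 · 0.205 / 1.22e-05 = 5.295e+04.
Re > 4000 → turbulent. Relative roughness ε/D = 0.0017/0.205 = 0.00829. Haaland: 1/√f = -1.8 log₁₀[(0.00829/3.7)^1.11 + 6.9/5.295e+04] = -1.8 log₁₀[0.00115 + 0.00013] = 5.209, so f = 0.03685.
Darcy-Weisbach: ΔP = f(L/D)(ρV²/2) = 0.03685·(69.2/0.205)·(0.696·4.527²/2) = 0.03685·337.6·7.132 = 88.71 Pa.

ΔP ≈ 88.7 Pa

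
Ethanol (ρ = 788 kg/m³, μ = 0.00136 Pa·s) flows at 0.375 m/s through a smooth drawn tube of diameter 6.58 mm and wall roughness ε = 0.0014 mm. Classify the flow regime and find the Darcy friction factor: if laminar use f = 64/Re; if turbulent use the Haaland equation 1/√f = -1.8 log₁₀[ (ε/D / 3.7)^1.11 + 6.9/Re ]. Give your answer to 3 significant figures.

f ≈ 0.0448

Re = ρVD/μ = 788·0.375·0.00658/0.00136 = 1430.
Re < 2300 → laminar, so f = 64/Re = 0.04476 (roughness is irrelevant in laminar flow).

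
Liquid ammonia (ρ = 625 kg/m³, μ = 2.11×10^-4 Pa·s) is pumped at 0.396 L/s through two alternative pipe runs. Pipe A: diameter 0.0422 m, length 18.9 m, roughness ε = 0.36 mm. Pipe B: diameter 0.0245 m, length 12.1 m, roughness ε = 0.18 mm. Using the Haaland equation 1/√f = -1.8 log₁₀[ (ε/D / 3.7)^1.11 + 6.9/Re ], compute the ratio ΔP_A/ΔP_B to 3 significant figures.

ΔP_A/ΔP_B ≈ 0.110

Pipe A: V = Q/A = 0.000396/0.001399 = 0.2831 m/s; Re = 3.539e+04; ε/D = 0.00853; Haaland → f = 0.03771; ΔP_A = f(L/D)(ρV²/2) = 423 Pa.
Pipe B: V = Q/A = 0.000396/0.0004714 = 0.84 m/s; Re = 6.096e+04; ε/D = 0.00735; Haaland → f = 0.0354; ΔP_B = f(L/D)(ρV²/2) = 3855 Pa.
ΔP_A/ΔP_B = 423/3855 = 0.110.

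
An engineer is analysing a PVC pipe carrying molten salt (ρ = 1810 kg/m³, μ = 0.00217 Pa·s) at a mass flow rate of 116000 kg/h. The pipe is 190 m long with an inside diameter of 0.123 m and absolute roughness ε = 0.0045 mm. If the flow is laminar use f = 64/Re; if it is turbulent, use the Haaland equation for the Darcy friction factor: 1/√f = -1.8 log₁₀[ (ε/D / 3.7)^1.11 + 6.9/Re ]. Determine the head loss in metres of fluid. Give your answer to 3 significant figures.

ṁ = 116000 kg/h = 116000/3600 = 32.22 kg/s.
A = πD²/4 = π(0.123)²/4 = 0.01188 m²; mean velocity V = ṁ/(ρA) = 32.22/(1810 · 0.01188) = 1.498 m/s.
Reynolds number Re = ρVD/μ = 1810 · 1.498 · 0.123 / 0.00217 = 1.537e+05.
Re > 4000 → turbulent. Relative roughness ε/D = 4.5e-06/0.123 = 3.66e-05. Haaland: 1/√f = -1.8 log₁₀[(3.66e-05/3.7)^1.11 + 6.9/1.537e+05] = -1.8 log₁₀[2.78e-06 + 4.49e-05] = 7.779, so f = 0.01652.
Darcy-Weisbach: ΔP = f(L/D)(ρV²/2) = 0.01652·(190/0.123)·(1810·1.498²/2) = 0.01652·1545·2031 = 5.186e+04 Pa.
Head loss h_f = ΔP/(ρg) = 5.186e+04/(1810·9.81) = 2.92 m.

h_f ≈ 2.92 m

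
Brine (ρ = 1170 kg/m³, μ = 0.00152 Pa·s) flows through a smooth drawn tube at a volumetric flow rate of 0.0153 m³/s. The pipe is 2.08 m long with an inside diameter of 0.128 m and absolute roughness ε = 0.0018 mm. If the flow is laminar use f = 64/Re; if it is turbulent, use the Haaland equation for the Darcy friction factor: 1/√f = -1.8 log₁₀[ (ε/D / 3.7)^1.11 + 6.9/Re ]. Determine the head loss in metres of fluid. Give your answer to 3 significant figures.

h_f ≈ 0.0203 m

Cross-sectional area A = πD²/4 = π(0.128)²/4 = 0.01287 m²; mean velocity V = Q/A = 0.0153/0.01287 = 1.189 m/s.
Reynolds number Re = ρVD/μ = 1170 · 1.189 · 0.128 / 0.00152 = 1.171e+05.
Re > 4000 → turbulent. Relative roughness ε/D = 1.8e-06/0.128 = 1.41e-05. Haaland: 1/√f = -1.8 log₁₀[(1.41e-05/3.7)^1.11 + 6.9/1.171e+05] = -1.8 log₁₀[9.63e-07 + 5.89e-05] = 7.601, so f = 0.01731.
Darcy-Weisbach: ΔP = f(L/D)(ρV²/2) = 0.01731·(2.08/0.128)·(1170·1.189²/2) = 0.01731·16.25·827 = 232.6 Pa.
Head loss h_f = ΔP/(ρg) = 232.6/(1170·9.81) = 0.0203 m.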